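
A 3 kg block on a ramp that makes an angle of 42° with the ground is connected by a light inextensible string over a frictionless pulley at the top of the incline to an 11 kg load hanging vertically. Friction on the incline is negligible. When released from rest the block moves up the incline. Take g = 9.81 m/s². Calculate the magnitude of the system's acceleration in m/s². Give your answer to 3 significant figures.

6.30 m/s²

For the block on the incline: the weight component along the slope is m₁g sin 42° = 3 × 9.81 × 0.6691 = 19.692 N and the normal force is N = m₁g cos 42° = 21.871 N.
Newton's second law for the block (up-slope positive): T − 19.692 = 3 a. For the hanging load (downward positive): 11 × 9.81 − T = 11 a.
Adding the two equations eliminates T: 88.218 = 14 a, so a = 6.3013 m/s².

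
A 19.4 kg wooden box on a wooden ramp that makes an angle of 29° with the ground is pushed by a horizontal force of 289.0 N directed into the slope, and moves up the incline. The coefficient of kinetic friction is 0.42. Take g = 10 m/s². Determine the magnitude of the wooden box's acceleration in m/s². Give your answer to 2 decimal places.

1.47 m/s²

The horizontal push has components F cos 29° = 289.0 × 0.8746 = 252.759 N up the incline and F sin 29° = 289.0 × 0.4848 = 140.107 N pressing into the surface.
The normal force is therefore N = mg cos 29° + F sin 29° = 169.672 + 140.107 = 309.779 N, and kinetic friction down the slope is μN = 0.42 × 309.779 = 130.107 N.
Along the incline: F cos 29° − mg sin 29° − μN = ma, so 252.759 − 94.051 − 130.107 = 19.4 a, giving a = 1.4743 m/s².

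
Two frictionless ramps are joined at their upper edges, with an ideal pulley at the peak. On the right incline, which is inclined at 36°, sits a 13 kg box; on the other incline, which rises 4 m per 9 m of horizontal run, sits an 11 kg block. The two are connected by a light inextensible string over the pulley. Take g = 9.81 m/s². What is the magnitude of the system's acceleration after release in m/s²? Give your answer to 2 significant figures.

Resolve each weight along its own incline: the 13 kg mass has component 13 × 9.81 × sin 36° = 74.960 N down its slope, and the 11 kg mass has 11 × 9.81 × sin 23.96° = 43.826 N down its slope.
The 13 kg side's 74.960 N exceeds the other side's 43.826 N, so that mass slides down and the 11 kg mass slides up. Taking that direction as positive, Newton's second law for the whole system gives 74.960 − 43.826 = (13 + 11) a, so a = 31.134 / 24 = 1.2973 m/s².

1.3 m/s²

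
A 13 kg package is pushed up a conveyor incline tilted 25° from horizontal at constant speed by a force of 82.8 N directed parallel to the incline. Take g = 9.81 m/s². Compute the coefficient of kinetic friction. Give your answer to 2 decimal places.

0.25

At constant speed ΣF = 0 along the incline. The applied 82.8 N acts up the slope; the weight component mg sin 25° = 53.897 N and kinetic friction μN both act down the slope.
So 82.8 = 53.897 + μ × 115.581, giving μ = (82.8 − 53.897) / 115.581 = 0.2501.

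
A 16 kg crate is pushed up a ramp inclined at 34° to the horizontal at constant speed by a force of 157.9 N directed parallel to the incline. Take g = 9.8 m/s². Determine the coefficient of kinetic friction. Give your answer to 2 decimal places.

At constant speed ΣF = 0 along the incline. The applied 157.9 N acts up the slope; the weight component mg sin 34° = 87.681 N and kinetic friction μN both act down the slope.
So 157.9 = 87.681 + μ × 129.993, giving μ = (157.9 − 87.681) / 129.993 = 0.5402.

0.54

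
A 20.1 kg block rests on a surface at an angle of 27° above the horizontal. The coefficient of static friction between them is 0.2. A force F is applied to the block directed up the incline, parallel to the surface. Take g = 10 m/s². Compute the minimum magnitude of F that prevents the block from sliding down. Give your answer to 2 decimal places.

55.43 N

The normal force is N = mg cos 27° = 179.092 N. With F at its minimum the block is on the verge of sliding down, so static friction is at its maximum μ_s N = 0.2 × 179.092 = 35.818 N and acts up the slope.
Equilibrium along the incline: F + μ_s N = mg sin 27°, so F = 91.252 − 35.818 = 55.434 N.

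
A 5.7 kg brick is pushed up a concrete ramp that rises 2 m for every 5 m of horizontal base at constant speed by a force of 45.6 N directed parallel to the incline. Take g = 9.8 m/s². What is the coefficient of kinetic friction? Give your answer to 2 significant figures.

0.48

At constant speed ΣF = 0 along the incline. The applied 45.6 N acts up the slope; the weight component mg sin 21.80° = 20.746 N and kinetic friction μN both act down the slope.
So 45.6 = 20.746 + μ × 51.865, giving μ = (45.6 − 20.746) / 51.865 = 0.4792.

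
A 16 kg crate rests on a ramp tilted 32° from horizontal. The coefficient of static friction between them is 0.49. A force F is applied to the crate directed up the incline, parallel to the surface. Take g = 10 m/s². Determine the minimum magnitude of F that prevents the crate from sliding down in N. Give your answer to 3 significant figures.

18.3 N

The normal force is N = mg cos 32° = 135.688 N. With F at its minimum the crate is on the verge of sliding down, so static friction is at its maximum μ_s N = 0.49 × 135.688 = 66.487 N and acts up the slope.
Equilibrium along the incline: F + μ_s N = mg sin 32°, so F = 84.787 − 66.487 = 18.300 N.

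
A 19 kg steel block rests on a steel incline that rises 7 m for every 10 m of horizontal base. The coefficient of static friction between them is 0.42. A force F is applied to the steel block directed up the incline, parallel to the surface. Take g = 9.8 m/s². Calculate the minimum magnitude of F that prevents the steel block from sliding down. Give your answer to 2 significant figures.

43 N

The normal force is N = mg cos 34.99° = 152.541 N. With F at its minimum the steel block is on the verge of sliding down, so static friction is at its maximum μ_s N = 0.42 × 152.541 = 64.067 N and acts up the slope.
Equilibrium along the incline: F + μ_s N = mg sin 34.99°, so F = 106.779 − 64.067 = 42.712 N.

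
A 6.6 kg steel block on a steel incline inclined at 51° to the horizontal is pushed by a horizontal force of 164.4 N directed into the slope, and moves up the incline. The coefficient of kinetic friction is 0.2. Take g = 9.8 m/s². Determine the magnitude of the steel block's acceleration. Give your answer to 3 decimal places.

2.955 m/s²

The horizontal push has components F cos 51° = 164.4 × 0.6293 = 103.457 N up the incline and F sin 51° = 164.4 × 0.7771 = 127.755 N pressing into the surface.
The normal force is therefore N = mg cos 51° + F sin 51° = 40.703 + 127.755 = 168.458 N, and kinetic friction down the slope is μN = 0.2 × 168.458 = 33.692 N.
Along the incline: F cos 51° − mg sin 51° − μN = ma, so 103.457 − 50.263 − 33.692 = 6.6 a, giving a = 2.9548 m/s².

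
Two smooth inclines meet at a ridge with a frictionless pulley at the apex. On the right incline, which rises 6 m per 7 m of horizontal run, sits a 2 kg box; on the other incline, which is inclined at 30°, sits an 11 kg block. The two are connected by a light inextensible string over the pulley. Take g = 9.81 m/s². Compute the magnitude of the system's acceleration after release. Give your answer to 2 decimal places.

Resolve each weight along its own incline: the 2 kg mass has component 2 × 9.81 × sin 40.60° = 12.769 N down its slope, and the 11 kg mass has 11 × 9.81 × sin 30° = 53.955 N down its slope.
The 11 kg side's 53.955 N exceeds the other side's 12.769 N, so that mass slides down and the 2 kg mass slides up. Taking that direction as positive, Newton's second law for the whole system gives 53.955 − 12.769 = (2 + 11) a, so a = 41.186 / 13 = 3.1682 m/s².

3.17 m/s²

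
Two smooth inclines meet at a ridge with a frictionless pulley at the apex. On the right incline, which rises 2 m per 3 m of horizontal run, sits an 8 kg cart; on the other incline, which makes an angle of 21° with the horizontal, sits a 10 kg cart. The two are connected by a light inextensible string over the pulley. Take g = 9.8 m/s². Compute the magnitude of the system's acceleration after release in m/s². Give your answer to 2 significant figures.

0.46 m/s²

Resolve each weight along its own incline: the 8 kg mass has component 8 × 9.8 × sin 33.69° = 43.488 N down its slope, and the 10 kg mass has 10 × 9.8 × sin 21° = 35.120 N down its slope.
The 8 kg side's 43.488 N exceeds the other side's 35.120 N, so that mass slides down and the 10 kg mass slides up. Taking that direction as positive, Newton's second law for the whole system gives 43.488 − 35.120 = (8 + 10) a, so a = 8.368 / 18 = 0.4649 m/s².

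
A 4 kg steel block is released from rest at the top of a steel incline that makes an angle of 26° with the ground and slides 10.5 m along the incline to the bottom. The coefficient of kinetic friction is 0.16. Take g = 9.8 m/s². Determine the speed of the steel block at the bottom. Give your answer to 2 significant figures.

The weight component along the incline is mg sin 26° = 17.184 N and the normal force is N = mg cos 26° = 35.233 N.
Friction up the slope is f = μN = 0.16 × 35.233 = 5.637 N, so the net downslope force is 17.184 − 5.637 = 11.547 N and a = 11.547 / 4 = 2.8868 m/s².
Starting from rest over a distance of 10.5 m, v² = 2aL = 2 × 2.8868 × 10.5 = 60.6228, so v = 7.7861 m/s.

7.8 m/s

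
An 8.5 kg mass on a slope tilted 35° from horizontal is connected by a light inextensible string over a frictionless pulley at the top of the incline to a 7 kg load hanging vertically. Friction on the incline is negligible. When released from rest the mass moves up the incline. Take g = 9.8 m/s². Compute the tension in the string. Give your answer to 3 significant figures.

59.2 N

For the mass on the incline: the weight component along the slope is m₁g sin 35° = 8.5 × 9.8 × 0.5736 = 47.781 N and the normal force is N = m₁g cos 35° = 68.235 N.
Newton's second law for the mass (up-slope positive): T − 47.781 = 8.5 a. For the hanging load (downward positive): 7 × 9.8 − T = 7 a.
Adding the two equations eliminates T: 20.819 = 15.5 a, so a = 1.3432 m/s².
Then from the hanging load's equation, T = 7 × (9.8 − 1.3432) = 59.198 N.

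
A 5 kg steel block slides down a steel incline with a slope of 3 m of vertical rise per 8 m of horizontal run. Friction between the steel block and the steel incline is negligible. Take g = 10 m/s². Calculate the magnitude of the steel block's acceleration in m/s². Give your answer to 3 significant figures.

3.51 m/s²

Resolving the weight along the incline: the component pulling the steel block down the slope is mg sin 20.56° = 5 × 10 × 0.3511 = 17.555 N, and the normal force is N = mg cos 20.56° = 5 × 10 × 0.9363 = 46.815 N.
With no friction the net force along the incline is 17.555 N, so a = g sin 20.56° = 17.555 / 5 = 3.5110 m/s².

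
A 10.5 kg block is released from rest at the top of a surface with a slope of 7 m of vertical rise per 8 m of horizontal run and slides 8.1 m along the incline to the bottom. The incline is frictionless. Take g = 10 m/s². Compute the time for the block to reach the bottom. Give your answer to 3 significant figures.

The weight component along the incline is mg sin 41.19° = 69.143 N and the normal force is N = mg cos 41.19° = 79.021 N.
With no friction, a = g sin 41.19° = 6.5850 m/s².
Starting from rest, L = ½at², so t = √(2L/a) = √(2 × 8.1 / 6.5850) = 1.5685 s.

1.57 s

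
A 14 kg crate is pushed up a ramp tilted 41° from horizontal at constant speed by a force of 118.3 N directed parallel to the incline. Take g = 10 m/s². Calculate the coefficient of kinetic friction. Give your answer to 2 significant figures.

At constant speed ΣF = 0 along the incline. The applied 118.3 N acts up the slope; the weight component mg sin 41° = 91.848 N and kinetic friction μN both act down the slope.
So 118.3 = 91.848 + μ × 105.659, giving μ = (118.3 − 91.848) / 105.659 = 0.2504.

0.25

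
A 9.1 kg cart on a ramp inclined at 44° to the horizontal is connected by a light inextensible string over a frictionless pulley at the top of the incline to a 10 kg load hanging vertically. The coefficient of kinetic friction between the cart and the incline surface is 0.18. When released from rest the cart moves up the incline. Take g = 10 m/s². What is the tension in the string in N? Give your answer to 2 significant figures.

For the cart on the incline: the weight component along the slope is m₁g sin 44° = 9.1 × 10 × 0.6947 = 63.218 N and the normal force is N = m₁g cos 44° = 65.460 N.
Kinetic friction opposes the cart's motion up the incline: f = μN = 0.18 × 65.460 = 11.783 N acting down the slope.
Newton's second law for the cart (up-slope positive): T − 63.218 − 11.783 = 9.1 a. For the hanging load (downward positive): 10 × 10 − T = 10 a.
Adding the two equations eliminates T: 24.999 = 19.1 a, so a = 1.3088 m/s².
Then from the hanging load's equation, T = 10 × (10 − 1.3088) = 86.912 N.

87 N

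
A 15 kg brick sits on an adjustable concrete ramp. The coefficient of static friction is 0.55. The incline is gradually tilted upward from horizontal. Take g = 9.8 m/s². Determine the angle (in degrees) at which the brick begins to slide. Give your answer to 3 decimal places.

28.811°

At the threshold of sliding, static friction is at its maximum μ_s N and exactly balances the weight component along the incline: mg sin θ = μ_s mg cos θ.
Hence tan θ = μ_s = 0.55, so θ = arctan(0.55) = 28.8108°.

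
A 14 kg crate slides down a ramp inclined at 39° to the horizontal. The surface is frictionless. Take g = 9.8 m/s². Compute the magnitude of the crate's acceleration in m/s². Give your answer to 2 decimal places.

6.17 m/s²

Resolving the weight along the incline: the component pulling the crate down the slope is mg sin 39° = 14 × 9.8 × 0.6293 = 86.340 N, and the normal force is N = mg cos 39° = 14 × 9.8 × 0.7771 = 106.618 N.
With no friction the net force along the incline is 86.340 N, so a = g sin 39° = 86.340 / 14 = 6.1671 m/s².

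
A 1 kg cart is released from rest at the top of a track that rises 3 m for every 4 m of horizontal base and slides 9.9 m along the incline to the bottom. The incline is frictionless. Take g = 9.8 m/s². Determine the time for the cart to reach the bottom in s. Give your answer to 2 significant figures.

The weight component along the incline is mg sin 36.87° = 5.880 N and the normal force is N = mg cos 36.87° = 7.840 N.
With no friction, a = g sin 36.87° = 5.8800 m/s².
Starting from rest, L = ½at², so t = √(2L/a) = √(2 × 9.9 / 5.8800) = 1.8350 s.

1.8 s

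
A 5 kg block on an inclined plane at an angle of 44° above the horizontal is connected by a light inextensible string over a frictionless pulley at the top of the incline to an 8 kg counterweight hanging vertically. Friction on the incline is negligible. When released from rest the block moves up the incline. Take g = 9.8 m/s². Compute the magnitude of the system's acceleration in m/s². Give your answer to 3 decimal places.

3.412 m/s²

For the block on the incline: the weight component along the slope is m₁g sin 44° = 5 × 9.8 × 0.6947 = 34.040 N and the normal force is N = m₁g cos 44° = 35.248 N.
Newton's second law for the block (up-slope positive): T − 34.040 = 5 a. For the hanging counterweight (downward positive): 8 × 9.8 − T = 8 a.
Adding the two equations eliminates T: 44.360 = 13 a, so a = 3.4123 m/s².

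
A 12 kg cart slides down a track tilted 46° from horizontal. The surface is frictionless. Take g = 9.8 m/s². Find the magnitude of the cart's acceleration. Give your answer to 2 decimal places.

7.05 m/s²

Resolving the weight along the incline: the component pulling the cart down the slope is mg sin 46° = 12 × 9.8 × 0.7193 = 84.590 N, and the normal force is N = mg cos 46° = 12 × 9.8 × 0.6947 = 81.697 N.
With no friction the net force along the incline is 84.590 N, so a = g sin 46° = 84.590 / 12 = 7.0492 m/s².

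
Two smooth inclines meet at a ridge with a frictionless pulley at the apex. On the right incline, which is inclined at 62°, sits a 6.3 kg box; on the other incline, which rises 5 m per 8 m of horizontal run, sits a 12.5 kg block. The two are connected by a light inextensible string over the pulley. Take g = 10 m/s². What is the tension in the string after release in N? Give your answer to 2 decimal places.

Resolve each weight along its own incline: the 6.3 kg mass has component 6.3 × 10 × sin 62° = 55.626 N down its slope, and the 12.5 kg mass has 12.5 × 10 × sin 32.01° = 66.250 N down its slope.
The 12.5 kg side's 66.250 N exceeds the other side's 55.626 N, so that mass slides down and the 6.3 kg mass slides up. Taking that direction as positive, Newton's second law for the whole system gives 66.250 − 55.626 = (6.3 + 12.5) a, so a = 10.624 / 18.8 = 0.5651 m/s².
For the 6.3 kg mass (up-slope positive): T − 55.626 = 6.3 × 0.5651, so T = 59.186 N.

59.19 N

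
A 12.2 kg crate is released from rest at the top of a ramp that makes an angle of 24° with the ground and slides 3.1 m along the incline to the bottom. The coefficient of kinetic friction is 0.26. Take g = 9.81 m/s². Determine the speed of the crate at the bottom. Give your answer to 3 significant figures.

3.21 m/s

The weight component along the incline is mg sin 24° = 48.679 N and the normal force is N = mg cos 24° = 109.335 N.
Friction up the slope is f = μN = 0.26 × 109.335 = 28.427 N, so the net downslope force is 48.679 − 28.427 = 20.252 N and a = 20.252 / 12.2 = 1.6600 m/s².
Starting from rest over a distance of 3.1 m, v² = 2aL = 2 × 1.6600 × 3.1 = 10.2920, so v = 3.2081 m/s.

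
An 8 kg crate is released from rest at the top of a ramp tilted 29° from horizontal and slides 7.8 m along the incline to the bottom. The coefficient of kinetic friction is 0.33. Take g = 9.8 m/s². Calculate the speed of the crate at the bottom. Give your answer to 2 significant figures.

5.5 m/s

The weight component along the incline is mg sin 29° = 38.009 N and the normal force is N = mg cos 29° = 68.570 N.
Friction up the slope is f = μN = 0.33 × 68.570 = 22.628 N, so the net downslope force is 38.009 − 22.628 = 15.381 N and a = 15.381 / 8 = 1.9226 m/s².
Starting from rest over a distance of 7.8 m, v² = 2aL = 2 × 1.9226 × 7.8 = 29.9926, so v = 5.4766 m/s.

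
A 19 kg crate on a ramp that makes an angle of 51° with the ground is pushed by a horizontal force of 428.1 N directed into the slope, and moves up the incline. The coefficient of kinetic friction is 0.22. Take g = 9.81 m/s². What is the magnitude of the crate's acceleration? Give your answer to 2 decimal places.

1.35 m/s²

The horizontal push has components F cos 51° = 428.1 × 0.6293 = 269.403 N up the incline and F sin 51° = 428.1 × 0.7771 = 332.677 N pressing into the surface.
The normal force is therefore N = mg cos 51° + F sin 51° = 117.295 + 332.677 = 449.972 N, and kinetic friction down the slope is μN = 0.22 × 449.972 = 98.994 N.
Along the incline: F cos 51° − mg sin 51° − μN = ma, so 269.403 − 144.844 − 98.994 = 19 a, giving a = 1.3455 m/s².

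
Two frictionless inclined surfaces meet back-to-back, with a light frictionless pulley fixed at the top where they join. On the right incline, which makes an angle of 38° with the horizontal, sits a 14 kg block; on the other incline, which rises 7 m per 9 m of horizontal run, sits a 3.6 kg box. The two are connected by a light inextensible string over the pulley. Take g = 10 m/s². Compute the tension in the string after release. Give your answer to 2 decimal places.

Resolve each weight along its own incline: the 14 kg mass has component 14 × 10 × sin 38° = 86.193 N down its slope, and the 3.6 kg mass has 3.6 × 10 × sin 37.87° = 22.102 N down its slope.
The 14 kg side's 86.193 N exceeds the other side's 22.102 N, so that mass slides down and the 3.6 kg mass slides up. Taking that direction as positive, Newton's second law for the whole system gives 86.193 − 22.102 = (14 + 3.6) a, so a = 64.091 / 17.6 = 3.6415 m/s².
For the 3.6 kg mass (up-slope positive): T − 22.102 = 3.6 × 3.6415, so T = 35.211 N.

35.21 N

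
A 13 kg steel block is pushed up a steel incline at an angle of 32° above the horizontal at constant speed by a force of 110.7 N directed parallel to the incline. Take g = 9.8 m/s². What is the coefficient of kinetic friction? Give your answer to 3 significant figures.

0.400

At constant speed ΣF = 0 along the incline. The applied 110.7 N acts up the slope; the weight component mg sin 32° = 67.512 N and kinetic friction μN both act down the slope.
So 110.7 = 67.512 + μ × 108.041, giving μ = (110.7 − 67.512) / 108.041 = 0.3997.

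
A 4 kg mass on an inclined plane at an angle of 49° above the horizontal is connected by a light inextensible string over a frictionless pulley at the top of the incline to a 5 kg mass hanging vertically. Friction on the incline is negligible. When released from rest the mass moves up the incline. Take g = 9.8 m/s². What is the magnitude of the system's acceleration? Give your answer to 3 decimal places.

For the mass on the incline: the weight component along the slope is m₁g sin 49° = 4 × 9.8 × 0.7547 = 29.584 N and the normal force is N = m₁g cos 49° = 25.718 N.
Newton's second law for the mass (up-slope positive): T − 29.584 = 4 a. For the hanging mass (downward positive): 5 × 9.8 − T = 5 a.
Adding the two equations eliminates T: 19.416 = 9 a, so a = 2.1573 m/s².

2.157 m/s²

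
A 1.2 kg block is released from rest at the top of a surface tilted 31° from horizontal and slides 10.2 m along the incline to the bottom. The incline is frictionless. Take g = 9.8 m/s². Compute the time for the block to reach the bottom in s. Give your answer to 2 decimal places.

The weight component along the incline is mg sin 31° = 6.057 N and the normal force is N = mg cos 31° = 10.080 N.
With no friction, a = g sin 31° = 5.0474 m/s².
Starting from rest, L = ½at², so t = √(2L/a) = √(2 × 10.2 / 5.0474) = 2.0104 s.

2.01 s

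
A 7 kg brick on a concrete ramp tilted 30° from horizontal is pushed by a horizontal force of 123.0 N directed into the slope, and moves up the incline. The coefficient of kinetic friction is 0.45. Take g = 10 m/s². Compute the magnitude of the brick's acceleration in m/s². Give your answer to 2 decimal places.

The horizontal push has components F cos 30° = 123.0 × 0.8660 = 106.518 N up the incline and F sin 30° = 123.0 × 0.5000 = 61.500 N pressing into the surface.
The normal force is therefore N = mg cos 30° + F sin 30° = 60.620 + 61.500 = 122.120 N, and kinetic friction down the slope is μN = 0.45 × 122.120 = 54.954 N.
Along the incline: F cos 30° − mg sin 30° − μN = ma, so 106.518 − 35.000 − 54.954 = 7 a, giving a = 2.3663 m/s².

2.37 m/s²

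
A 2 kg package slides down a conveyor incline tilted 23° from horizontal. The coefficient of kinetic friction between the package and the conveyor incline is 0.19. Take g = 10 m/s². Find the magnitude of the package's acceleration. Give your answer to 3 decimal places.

Resolving the weight along the incline: the component pulling the package down the slope is mg sin 23° = 2 × 10 × 0.3907 = 7.814 N, and the normal force is N = mg cos 23° = 2 × 10 × 0.9205 = 18.410 N.
Kinetic friction acts up the slope with magnitude f = μN = 0.19 × 18.410 = 3.498 N.
Net force along the incline is 7.814 − 3.498 = 4.316 N, so a = 4.316 / 2 = 2.1580 m/s².

2.158 m/s²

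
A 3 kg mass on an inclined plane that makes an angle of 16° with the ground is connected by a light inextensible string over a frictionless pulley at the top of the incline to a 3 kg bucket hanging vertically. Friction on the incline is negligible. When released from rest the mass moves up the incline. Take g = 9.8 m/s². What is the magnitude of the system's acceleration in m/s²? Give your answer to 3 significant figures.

For the mass on the incline: the weight component along the slope is m₁g sin 16° = 3 × 9.8 × 0.2756 = 8.103 N and the normal force is N = m₁g cos 16° = 28.261 N.
Newton's second law for the mass (up-slope positive): T − 8.103 = 3 a. For the hanging bucket (downward positive): 3 × 9.8 − T = 3 a.
Adding the two equations eliminates T: 21.297 = 6 a, so a = 3.5495 m/s².

3.55 m/s²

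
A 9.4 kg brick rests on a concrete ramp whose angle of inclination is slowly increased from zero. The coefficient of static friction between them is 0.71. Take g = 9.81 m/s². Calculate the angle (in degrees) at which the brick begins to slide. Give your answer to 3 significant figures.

At the threshold of sliding, static friction is at its maximum μ_s N and exactly balances the weight component along the incline: mg sin θ = μ_s mg cos θ.
Hence tan θ = μ_s = 0.71, so θ = arctan(0.71) = 35.3748°.

35.4°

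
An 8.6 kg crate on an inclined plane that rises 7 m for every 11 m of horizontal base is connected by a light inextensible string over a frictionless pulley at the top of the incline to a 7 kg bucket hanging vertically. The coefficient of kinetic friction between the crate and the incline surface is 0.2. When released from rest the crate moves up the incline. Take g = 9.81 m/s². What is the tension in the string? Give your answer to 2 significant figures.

65 N

For the crate on the incline: the weight component along the slope is m₁g sin 32.47° = 8.6 × 9.81 × 0.5369 = 45.296 N and the normal force is N = m₁g cos 32.47° = 71.176 N.
Kinetic friction opposes the crate's motion up the incline: f = μN = 0.2 × 71.176 = 14.235 N acting down the slope.
Newton's second law for the crate (up-slope positive): T − 45.296 − 14.235 = 8.6 a. For the hanging bucket (downward positive): 7 × 9.81 − T = 7 a.
Adding the two equations eliminates T: 9.139 = 15.6 a, so a = 0.5858 m/s².
Then from the hanging bucket's equation, T = 7 × (9.81 − 0.5858) = 64.569 N.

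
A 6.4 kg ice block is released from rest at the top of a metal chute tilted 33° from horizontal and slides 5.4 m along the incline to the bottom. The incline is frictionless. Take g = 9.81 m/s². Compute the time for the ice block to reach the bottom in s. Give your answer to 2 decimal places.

The weight component along the incline is mg sin 33° = 34.195 N and the normal force is N = mg cos 33° = 52.655 N.
With no friction, a = g sin 33° = 5.3429 m/s².
Starting from rest, L = ½at², so t = √(2L/a) = √(2 × 5.4 / 5.3429) = 1.4218 s.

1.42 s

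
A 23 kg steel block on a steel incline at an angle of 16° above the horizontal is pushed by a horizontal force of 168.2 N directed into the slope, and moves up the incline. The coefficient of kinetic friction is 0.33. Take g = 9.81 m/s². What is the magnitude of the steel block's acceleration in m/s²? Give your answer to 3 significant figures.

0.549 m/s²

The horizontal push has components F cos 16° = 168.2 × 0.9613 = 161.691 N up the incline and F sin 16° = 168.2 × 0.2756 = 46.356 N pressing into the surface.
The normal force is therefore N = mg cos 16° + F sin 16° = 216.898 + 46.356 = 263.254 N, and kinetic friction down the slope is μN = 0.33 × 263.254 = 86.874 N.
Along the incline: F cos 16° − mg sin 16° − μN = ma, so 161.691 − 62.184 − 86.874 = 23 a, giving a = 0.5493 m/s².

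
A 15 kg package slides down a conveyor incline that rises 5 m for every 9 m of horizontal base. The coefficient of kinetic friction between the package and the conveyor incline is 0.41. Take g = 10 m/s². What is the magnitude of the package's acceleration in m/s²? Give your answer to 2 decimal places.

1.27 m/s²

Resolving the weight along the incline: the component pulling the package down the slope is mg sin 29.05° = 15 × 10 × 0.4856 = 72.840 N, and the normal force is N = mg cos 29.05° = 15 × 10 × 0.8742 = 131.130 N.
Kinetic friction acts up the slope with magnitude f = μN = 0.41 × 131.130 = 53.763 N.
Net force along the incline is 72.840 − 53.763 = 19.077 N, so a = 19.077 / 15 = 1.2718 m/s².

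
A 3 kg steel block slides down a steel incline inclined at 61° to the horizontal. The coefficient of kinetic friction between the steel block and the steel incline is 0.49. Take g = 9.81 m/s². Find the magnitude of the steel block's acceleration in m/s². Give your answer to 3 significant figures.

Resolving the weight along the incline: the component pulling the steel block down the slope is mg sin 61° = 3 × 9.81 × 0.8746 = 25.739 N, and the normal force is N = mg cos 61° = 3 × 9.81 × 0.4848 = 14.268 N.
Kinetic friction acts up the slope with magnitude f = μN = 0.49 × 14.268 = 6.991 N.
Net force along the incline is 25.739 − 6.991 = 18.748 N, so a = 18.748 / 3 = 6.2493 m/s².

6.25 m/s²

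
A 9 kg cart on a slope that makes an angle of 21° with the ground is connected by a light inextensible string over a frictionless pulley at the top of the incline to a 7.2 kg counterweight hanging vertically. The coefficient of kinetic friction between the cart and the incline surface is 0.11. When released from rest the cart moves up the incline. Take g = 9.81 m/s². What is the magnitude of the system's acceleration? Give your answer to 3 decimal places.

1.847 m/s²

For the cart on the incline: the weight component along the slope is m₁g sin 21° = 9 × 9.81 × 0.3584 = 31.643 N and the normal force is N = m₁g cos 21° = 82.426 N.
Kinetic friction opposes the cart's motion up the incline: f = μN = 0.11 × 82.426 = 9.067 N acting down the slope.
Newton's second law for the cart (up-slope positive): T − 31.643 − 9.067 = 9 a. For the hanging counterweight (downward positive): 7.2 × 9.81 − T = 7.2 a.
Adding the two equations eliminates T: 29.922 = 16.2 a, so a = 1.8470 m/s².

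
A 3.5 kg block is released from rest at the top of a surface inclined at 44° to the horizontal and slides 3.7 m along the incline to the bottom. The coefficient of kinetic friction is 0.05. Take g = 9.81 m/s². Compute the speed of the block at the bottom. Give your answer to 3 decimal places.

6.915 m/s

The weight component along the incline is mg sin 44° = 23.851 N and the normal force is N = mg cos 44° = 24.699 N.
Friction up the slope is f = μN = 0.05 × 24.699 = 1.235 N, so the net downslope force is 23.851 − 1.235 = 22.616 N and a = 22.616 / 3.5 = 6.4617 m/s².
Starting from rest over a distance of 3.7 m, v² = 2aL = 2 × 6.4617 × 3.7 = 47.8166, so v = 6.9150 m/s.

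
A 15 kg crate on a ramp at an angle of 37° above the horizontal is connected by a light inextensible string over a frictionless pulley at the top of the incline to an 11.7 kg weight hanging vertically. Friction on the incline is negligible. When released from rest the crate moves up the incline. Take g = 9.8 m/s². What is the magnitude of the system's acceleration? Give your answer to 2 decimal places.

0.98 m/s²

For the crate on the incline: the weight component along the slope is m₁g sin 37° = 15 × 9.8 × 0.6018 = 88.465 N and the normal force is N = m₁g cos 37° = 117.399 N.
Newton's second law for the crate (up-slope positive): T − 88.465 = 15 a. For the hanging weight (downward positive): 11.7 × 9.8 − T = 11.7 a.
Adding the two equations eliminates T: 26.195 = 26.7 a, so a = 0.9811 m/s².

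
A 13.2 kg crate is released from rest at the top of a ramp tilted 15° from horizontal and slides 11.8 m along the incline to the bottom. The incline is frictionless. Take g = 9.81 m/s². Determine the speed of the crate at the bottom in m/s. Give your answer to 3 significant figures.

7.74 m/s

The weight component along the incline is mg sin 15° = 33.515 N and the normal force is N = mg cos 15° = 125.080 N.
With no friction, a = g sin 15° = 2.5390 m/s².
Starting from rest over a distance of 11.8 m, v² = 2aL = 2 × 2.5390 × 11.8 = 59.9204, so v = 7.7408 m/s.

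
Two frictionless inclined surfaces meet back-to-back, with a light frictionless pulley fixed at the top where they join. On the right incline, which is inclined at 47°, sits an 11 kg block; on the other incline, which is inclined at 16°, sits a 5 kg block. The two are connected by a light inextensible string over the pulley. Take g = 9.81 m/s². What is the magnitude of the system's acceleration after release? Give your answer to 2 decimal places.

4.09 m/s²

Resolve each weight along its own incline: the 11 kg mass has component 11 × 9.81 × sin 47° = 78.920 N down its slope, and the 5 kg mass has 5 × 9.81 × sin 16° = 13.520 N down its slope.
The 11 kg side's 78.920 N exceeds the other side's 13.520 N, so that mass slides down and the 5 kg mass slides up. Taking that direction as positive, Newton's second law for the whole system gives 78.920 − 13.520 = (11 + 5) a, so a = 65.400 / 16 = 4.0875 m/s².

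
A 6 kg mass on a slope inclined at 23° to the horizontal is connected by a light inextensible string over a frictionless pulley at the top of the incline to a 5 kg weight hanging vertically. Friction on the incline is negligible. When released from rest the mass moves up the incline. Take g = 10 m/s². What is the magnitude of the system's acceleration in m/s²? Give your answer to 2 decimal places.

2.41 m/s²

For the mass on the incline: the weight component along the slope is m₁g sin 23° = 6 × 10 × 0.3907 = 23.442 N and the normal force is N = m₁g cos 23° = 55.230 N.
Newton's second law for the mass (up-slope positive): T − 23.442 = 6 a. For the hanging weight (downward positive): 5 × 10 − T = 5 a.
Adding the two equations eliminates T: 26.558 = 11 a, so a = 2.4144 m/s².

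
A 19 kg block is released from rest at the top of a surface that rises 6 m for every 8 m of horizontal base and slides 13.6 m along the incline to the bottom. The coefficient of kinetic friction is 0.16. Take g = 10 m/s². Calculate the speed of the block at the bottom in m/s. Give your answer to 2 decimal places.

The weight component along the incline is mg sin 36.87° = 114.000 N and the normal force is N = mg cos 36.87° = 152.000 N.
Friction up the slope is f = μN = 0.16 × 152.000 = 24.320 N, so the net downslope force is 114.000 − 24.320 = 89.680 N and a = 89.680 / 19 = 4.7200 m/s².
Starting from rest over a distance of 13.6 m, v² = 2aL = 2 × 4.7200 × 13.6 = 128.3840, so v = 11.3307 m/s.

11.33 m/s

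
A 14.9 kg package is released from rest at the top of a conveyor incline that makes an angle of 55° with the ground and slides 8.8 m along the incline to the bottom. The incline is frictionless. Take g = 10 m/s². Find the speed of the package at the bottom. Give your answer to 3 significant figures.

The weight component along the incline is mg sin 55° = 122.054 N and the normal force is N = mg cos 55° = 85.463 N.
With no friction, a = g sin 55° = 8.1915 m/s².
Starting from rest over a distance of 8.8 m, v² = 2aL = 2 × 8.1915 × 8.8 = 144.1704, so v = 12.0071 m/s.

12.0 m/s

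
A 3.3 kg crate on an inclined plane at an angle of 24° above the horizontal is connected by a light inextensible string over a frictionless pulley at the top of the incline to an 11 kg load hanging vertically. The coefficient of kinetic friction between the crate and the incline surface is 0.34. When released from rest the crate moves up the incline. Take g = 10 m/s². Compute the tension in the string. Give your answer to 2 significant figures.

44 N

For the crate on the incline: the weight component along the slope is m₁g sin 24° = 3.3 × 10 × 0.4067 = 13.421 N and the normal force is N = m₁g cos 24° = 30.147 N.
Kinetic friction opposes the crate's motion up the incline: f = μN = 0.34 × 30.147 = 10.250 N acting down the slope.
Newton's second law for the crate (up-slope positive): T − 13.421 − 10.250 = 3.3 a. For the hanging load (downward positive): 11 × 10 − T = 11 a.
Adding the two equations eliminates T: 86.329 = 14.3 a, so a = 6.0370 m/s².
Then from the hanging load's equation, T = 11 × (10 − 6.0370) = 43.593 N.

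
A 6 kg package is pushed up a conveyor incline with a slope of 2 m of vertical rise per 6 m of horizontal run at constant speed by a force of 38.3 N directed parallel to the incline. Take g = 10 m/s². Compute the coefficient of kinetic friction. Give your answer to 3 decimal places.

At constant speed ΣF = 0 along the incline. The applied 38.3 N acts up the slope; the weight component mg sin 18.43° = 18.974 N and kinetic friction μN both act down the slope.
So 38.3 = 18.974 + μ × 56.921, giving μ = (38.3 − 18.974) / 56.921 = 0.3395.

0.340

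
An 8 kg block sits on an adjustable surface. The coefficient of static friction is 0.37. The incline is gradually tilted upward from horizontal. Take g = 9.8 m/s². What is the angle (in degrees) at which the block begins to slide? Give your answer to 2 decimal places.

20.30°

At the threshold of sliding, static friction is at its maximum μ_s N and exactly balances the weight component along the incline: mg sin θ = μ_s mg cos θ.
Hence tan θ = μ_s = 0.37, so θ = arctan(0.37) = 20.3045°.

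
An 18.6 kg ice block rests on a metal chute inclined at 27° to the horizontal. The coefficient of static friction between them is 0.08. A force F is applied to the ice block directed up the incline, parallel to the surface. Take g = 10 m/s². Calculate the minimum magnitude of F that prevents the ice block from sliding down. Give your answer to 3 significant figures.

The normal force is N = mg cos 27° = 165.727 N. With F at its minimum the ice block is on the verge of sliding down, so static friction is at its maximum μ_s N = 0.08 × 165.727 = 13.258 N and acts up the slope.
Equilibrium along the incline: F + μ_s N = mg sin 27°, so F = 84.442 − 13.258 = 71.184 N.

71.2 N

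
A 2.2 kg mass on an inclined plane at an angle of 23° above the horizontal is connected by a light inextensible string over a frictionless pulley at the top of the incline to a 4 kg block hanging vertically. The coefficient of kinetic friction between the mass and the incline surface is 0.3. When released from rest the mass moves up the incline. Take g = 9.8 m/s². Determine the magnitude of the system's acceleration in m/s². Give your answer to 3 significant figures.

4.00 m/s²

For the mass on the incline: the weight component along the slope is m₁g sin 23° = 2.2 × 9.8 × 0.3907 = 8.423 N and the normal force is N = m₁g cos 23° = 19.846 N.
Kinetic friction opposes the mass's motion up the incline: f = μN = 0.3 × 19.846 = 5.954 N acting down the slope.
Newton's second law for the mass (up-slope positive): T − 8.423 − 5.954 = 2.2 a. For the hanging block (downward positive): 4 × 9.8 − T = 4 a.
Adding the two equations eliminates T: 24.823 = 6.2 a, so a = 4.0037 m/s².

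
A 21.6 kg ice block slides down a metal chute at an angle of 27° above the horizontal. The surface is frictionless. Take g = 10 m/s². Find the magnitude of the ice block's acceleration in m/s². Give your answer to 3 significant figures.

Resolving the weight along the incline: the component pulling the ice block down the slope is mg sin 27° = 21.6 × 10 × 0.4540 = 98.064 N, and the normal force is N = mg cos 27° = 21.6 × 10 × 0.8910 = 192.456 N.
With no friction the net force along the incline is 98.064 N, so a = g sin 27° = 98.064 / 21.6 = 4.5400 m/s².

4.54 m/s²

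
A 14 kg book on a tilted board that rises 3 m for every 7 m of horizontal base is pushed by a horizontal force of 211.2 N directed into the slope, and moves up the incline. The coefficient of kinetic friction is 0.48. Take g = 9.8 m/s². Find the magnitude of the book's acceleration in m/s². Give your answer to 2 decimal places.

The horizontal push has components F cos 23.20° = 211.2 × 0.9191 = 194.114 N up the incline and F sin 23.20° = 211.2 × 0.3939 = 83.192 N pressing into the surface.
The normal force is therefore N = mg cos 23.20° + F sin 23.20° = 126.101 + 83.192 = 209.293 N, and kinetic friction down the slope is μN = 0.48 × 209.293 = 100.461 N.
Along the incline: F cos 23.20° − mg sin 23.20° − μN = ma, so 194.114 − 54.043 − 100.461 = 14 a, giving a = 2.8293 m/s².

2.83 m/s²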